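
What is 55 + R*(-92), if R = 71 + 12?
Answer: -7581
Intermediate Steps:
R = 83
55 + R*(-92) = 55 + 83*(-92) = 55 - 7636 = -7581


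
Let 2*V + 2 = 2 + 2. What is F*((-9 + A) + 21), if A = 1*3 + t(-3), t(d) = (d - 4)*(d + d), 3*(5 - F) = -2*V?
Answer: 323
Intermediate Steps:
V = 1 (V = -1 + (2 + 2)/2 = -1 + (1/2)*4 = -1 + 2 = 1)
F = 17/3 (F = 5 - (-2)/3 = 5 - 1/3*(-2) = 5 + 2/3 = 17/3 ≈ 5.6667)
t(d) = 2*d*(-4 + d) (t(d) = (-4 + d)*(2*d) = 2*d*(-4 + d))
A = 45 (A = 1*3 + 2*(-3)*(-4 - 3) = 3 + 2*(-3)*(-7) = 3 + 42 = 45)
F*((-9 + A) + 21) = 17*((-9 + 45) + 21)/3 = 17*(36 + 21)/3 = (17/3)*57 = 323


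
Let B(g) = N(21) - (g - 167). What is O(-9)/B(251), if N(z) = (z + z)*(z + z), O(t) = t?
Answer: -3/560 ≈ -0.0053571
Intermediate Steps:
N(z) = 4*z**2 (N(z) = (2*z)*(2*z) = 4*z**2)
B(g) = 1931 - g (B(g) = 4*21**2 - (g - 167) = 4*441 - (-167 + g) = 1764 + (167 - g) = 1931 - g)
O(-9)/B(251) = -9/(1931 - 1*251) = -9/(1931 - 251) = -9/1680 = -9*1/1680 = -3/560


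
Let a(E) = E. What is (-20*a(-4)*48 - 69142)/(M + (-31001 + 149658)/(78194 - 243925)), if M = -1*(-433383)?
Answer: -5411282881/35912439658 ≈ -0.15068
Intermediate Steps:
M = 433383
(-20*a(-4)*48 - 69142)/(M + (-31001 + 149658)/(78194 - 243925)) = (-20*(-4)*48 - 69142)/(433383 + (-31001 + 149658)/(78194 - 243925)) = (80*48 - 69142)/(433383 + 118657/(-165731)) = (3840 - 69142)/(433383 + 118657*(-1/165731)) = -65302/(433383 - 118657/165731) = -65302/71824879316/165731 = -65302*165731/71824879316 = -5411282881/35912439658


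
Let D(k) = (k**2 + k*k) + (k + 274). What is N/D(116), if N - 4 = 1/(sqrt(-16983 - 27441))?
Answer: 2/13651 - I*sqrt(1234)/202144008 ≈ 0.00014651 - 1.7378e-7*I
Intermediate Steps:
D(k) = 274 + k + 2*k**2 (D(k) = (k**2 + k**2) + (274 + k) = 2*k**2 + (274 + k) = 274 + k + 2*k**2)
N = 4 - I*sqrt(1234)/7404 (N = 4 + 1/(sqrt(-16983 - 27441)) = 4 + 1/(sqrt(-44424)) = 4 + 1/(6*I*sqrt(1234)) = 4 - I*sqrt(1234)/7404 ≈ 4.0 - 0.0047445*I)
N/D(116) = (4 - I*sqrt(1234)/7404)/(274 + 116 + 2*116**2) = (4 - I*sqrt(1234)/7404)/(274 + 116 + 2*13456) = (4 - I*sqrt(1234)/7404)/(274 + 116 + 26912) = (4 - I*sqrt(1234)/7404)/27302 = (4 - I*sqrt(1234)/7404)*(1/27302) = 2/13651 - I*sqrt(1234)/202144008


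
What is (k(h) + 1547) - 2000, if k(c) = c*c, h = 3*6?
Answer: -129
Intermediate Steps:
h = 18
k(c) = c²
(k(h) + 1547) - 2000 = (18² + 1547) - 2000 = (324 + 1547) - 2000 = 1871 - 2000 = -129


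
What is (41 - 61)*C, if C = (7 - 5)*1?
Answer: -40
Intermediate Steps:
C = 2 (C = 2*1 = 2)
(41 - 61)*C = (41 - 61)*2 = -20*2 = -40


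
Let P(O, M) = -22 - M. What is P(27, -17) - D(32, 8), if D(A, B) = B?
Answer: -13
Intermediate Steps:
P(27, -17) - D(32, 8) = (-22 - 1*(-17)) - 1*8 = (-22 + 17) - 8 = -5 - 8 = -13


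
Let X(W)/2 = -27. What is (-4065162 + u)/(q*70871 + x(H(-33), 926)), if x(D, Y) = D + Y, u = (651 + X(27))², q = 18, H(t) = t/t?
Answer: -1236251/425535 ≈ -2.9052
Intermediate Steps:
H(t) = 1
X(W) = -54 (X(W) = 2*(-27) = -54)
u = 356409 (u = (651 - 54)² = 597² = 356409)
(-4065162 + u)/(q*70871 + x(H(-33), 926)) = (-4065162 + 356409)/(18*70871 + (1 + 926)) = -3708753/(1275678 + 927) = -3708753/1276605 = -3708753*1/1276605 = -1236251/425535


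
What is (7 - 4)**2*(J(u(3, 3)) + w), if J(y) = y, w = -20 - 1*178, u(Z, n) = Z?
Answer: -1755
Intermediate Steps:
w = -198 (w = -20 - 178 = -198)
(7 - 4)**2*(J(u(3, 3)) + w) = (7 - 4)**2*(3 - 198) = 3**2*(-195) = 9*(-195) = -1755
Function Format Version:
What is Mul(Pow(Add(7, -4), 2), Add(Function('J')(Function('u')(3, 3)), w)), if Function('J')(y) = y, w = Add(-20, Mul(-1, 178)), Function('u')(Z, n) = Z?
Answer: -1755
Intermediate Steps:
w = -198 (w = Add(-20, -178) = -198)
Mul(Pow(Add(7, -4), 2), Add(Function('J')(Function('u')(3, 3)), w)) = Mul(Pow(Add(7, -4), 2), Add(3, -198)) = Mul(Pow(3, 2), -195) = Mul(9, -195) = -1755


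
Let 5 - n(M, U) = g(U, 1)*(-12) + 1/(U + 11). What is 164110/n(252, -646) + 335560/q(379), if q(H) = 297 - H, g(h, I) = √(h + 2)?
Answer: -391374975225855/95846623976 - 99259882125*I*√161/2337722536 ≈ -4083.3 - 538.76*I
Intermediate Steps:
g(h, I) = √(2 + h)
n(M, U) = 5 - 1/(11 + U) + 12*√(2 + U) (n(M, U) = 5 - (√(2 + U)*(-12) + 1/(U + 11)) = 5 - (-12*√(2 + U) + 1/(11 + U)) = 5 - (1/(11 + U) - 12*√(2 + U)) = 5 + (-1/(11 + U) + 12*√(2 + U)) = 5 - 1/(11 + U) + 12*√(2 + U))
164110/n(252, -646) + 335560/q(379) = 164110/(((54 + 5*(-646) + 132*√(2 - 646) + 12*(-646)*√(2 - 646))/(11 - 646))) + 335560/(297 - 1*379) = 164110/(((54 - 3230 + 132*√(-644) + 12*(-646)*√(-644))/(-635))) + 335560/(297 - 379) = 164110/((-(54 - 3230 + 132*(2*I*√161) + 12*(-646)*(2*I*√161))/635)) + 335560/(-82) = 164110/((-(54 - 3230 + 264*I*√161 - 15504*I*√161)/635)) + 335560*(-1/82) = 164110/((-(-3176 - 15240*I*√161)/635)) - 167780/41 = 164110/(3176/635 + 24*I*√161) - 167780/41 = -167780/41 + 164110/(3176/635 + 24*I*√161)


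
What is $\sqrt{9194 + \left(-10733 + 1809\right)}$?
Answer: $3 \sqrt{30} \approx 16.432$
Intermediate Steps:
$\sqrt{9194 + \left(-10733 + 1809\right)} = \sqrt{9194 - 8924} = \sqrt{270} = 3 \sqrt{30}$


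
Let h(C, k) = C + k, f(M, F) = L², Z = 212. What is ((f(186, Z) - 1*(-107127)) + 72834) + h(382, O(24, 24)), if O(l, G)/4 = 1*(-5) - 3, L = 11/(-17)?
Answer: 52110000/289 ≈ 1.8031e+5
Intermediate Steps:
L = -11/17 (L = 11*(-1/17) = -11/17 ≈ -0.64706)
O(l, G) = -32 (O(l, G) = 4*(1*(-5) - 3) = 4*(-5 - 3) = 4*(-8) = -32)
f(M, F) = 121/289 (f(M, F) = (-11/17)² = 121/289)
((f(186, Z) - 1*(-107127)) + 72834) + h(382, O(24, 24)) = ((121/289 - 1*(-107127)) + 72834) + (382 - 32) = ((121/289 + 107127) + 72834) + 350 = (30959824/289 + 72834) + 350 = 52008850/289 + 350 = 52110000/289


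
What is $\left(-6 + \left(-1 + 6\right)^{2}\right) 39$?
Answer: $741$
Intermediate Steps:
$\left(-6 + \left(-1 + 6\right)^{2}\right) 39 = \left(-6 + 5^{2}\right) 39 = \left(-6 + 25\right) 39 = 19 \cdot 39 = 741$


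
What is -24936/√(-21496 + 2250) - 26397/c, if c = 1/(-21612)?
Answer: 570491964 + 12468*I*√19246/9623 ≈ 5.7049e+8 + 179.74*I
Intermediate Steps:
c = -1/21612 ≈ -4.6271e-5
-24936/√(-21496 + 2250) - 26397/c = -24936/√(-21496 + 2250) - 26397/(-1/21612) = -24936*(-I*√19246/19246) - 26397*(-21612) = -24936*(-I*√19246/19246) + 570491964 = -(-12468)*I*√19246/9623 + 570491964 = 12468*I*√19246/9623 + 570491964 = 570491964 + 12468*I*√19246/9623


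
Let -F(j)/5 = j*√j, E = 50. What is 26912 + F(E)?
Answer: 26912 - 1250*√2 ≈ 25144.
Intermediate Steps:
F(j) = -5*j^(3/2) (F(j) = -5*j*√j = -5*j^(3/2))
26912 + F(E) = 26912 - 1250*√2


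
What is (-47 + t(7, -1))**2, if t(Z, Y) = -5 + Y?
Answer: 2809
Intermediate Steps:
(-47 + t(7, -1))**2 = (-47 + (-5 - 1))**2 = (-47 - 6)**2 = (-53)**2 = 2809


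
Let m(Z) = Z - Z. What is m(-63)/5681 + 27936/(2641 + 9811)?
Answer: 6984/3113 ≈ 2.2435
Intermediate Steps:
m(Z) = 0
m(-63)/5681 + 27936/(2641 + 9811) = 0/5681 + 27936/(2641 + 9811) = 0*(1/5681) + 27936/12452 = 0 + 27936*(1/12452) = 0 + 6984/3113 = 6984/3113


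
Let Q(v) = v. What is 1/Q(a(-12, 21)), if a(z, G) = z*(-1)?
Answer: 1/12 ≈ 0.083333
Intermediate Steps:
a(z, G) = -z
1/Q(a(-12, 21)) = 1/(-1*(-12)) = 1/12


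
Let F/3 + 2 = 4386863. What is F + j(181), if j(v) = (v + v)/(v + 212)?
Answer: 5172109481/393 ≈ 1.3161e+7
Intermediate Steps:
F = 13160583 (F = -6 + 3*4386863 = -6 + 13160589 = 13160583)
j(v) = 2*v/(212 + v) (j(v) = (2*v)/(212 + v) = 2*v/(212 + v))
F + j(181) = 13160583 + 2*181/(212 + 181) = 13160583 + 2*181/393 = 13160583 + 2*181*(1/393) = 13160583 + 362/393 = 5172109481/393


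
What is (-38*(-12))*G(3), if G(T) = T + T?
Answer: 2736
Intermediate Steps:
G(T) = 2*T
(-38*(-12))*G(3) = (-38*(-12))*(2*3) = 456*6 = 2736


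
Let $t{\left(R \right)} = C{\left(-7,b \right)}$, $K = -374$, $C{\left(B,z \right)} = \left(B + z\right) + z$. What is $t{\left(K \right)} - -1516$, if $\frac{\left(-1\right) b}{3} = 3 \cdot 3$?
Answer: $1455$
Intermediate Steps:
$b = -27$ ($b = - 3 \cdot 3 \cdot 3 = \left(-3\right) 9 = -27$)
$C{\left(B,z \right)} = B + 2 z$
$t{\left(R \right)} = -61$ ($t{\left(R \right)} = -7 + 2 \left(-27\right) = -7 - 54 = -61$)
$t{\left(K \right)} - -1516 = -61 - -1516 = -61 + 1516 = 1455$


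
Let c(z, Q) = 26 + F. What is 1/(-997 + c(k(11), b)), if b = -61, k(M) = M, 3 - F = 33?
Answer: -1/1001 ≈ -0.00099900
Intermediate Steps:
F = -30 (F = 3 - 1*33 = 3 - 33 = -30)
c(z, Q) = -4 (c(z, Q) = 26 - 30 = -4)
1/(-997 + c(k(11), b)) = 1/(-997 - 4) = 1/(-1001) = -1/1001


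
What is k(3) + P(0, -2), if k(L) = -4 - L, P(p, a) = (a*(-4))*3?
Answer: 17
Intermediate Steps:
P(p, a) = -12*a (P(p, a) = -4*a*3 = -12*a)
k(3) + P(0, -2) = (-4 - 1*3) - 12*(-2) = (-4 - 3) + 24 = -7 + 24 = 17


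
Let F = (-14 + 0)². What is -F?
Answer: -196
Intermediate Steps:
F = 196 (F = (-14)² = 196)
-F = -1*196 = -196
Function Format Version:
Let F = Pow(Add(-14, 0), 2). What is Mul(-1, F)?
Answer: -196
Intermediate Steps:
F = 196 (F = Pow(-14, 2) = 196)
Mul(-1, F) = Mul(-1, 196) = -196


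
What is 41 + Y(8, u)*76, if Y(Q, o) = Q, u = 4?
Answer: 649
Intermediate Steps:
41 + Y(8, u)*76 = 41 + 8*76 = 41 + 608 = 649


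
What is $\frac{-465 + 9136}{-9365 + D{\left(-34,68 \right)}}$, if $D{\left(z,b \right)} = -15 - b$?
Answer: $- \frac{8671}{9448} \approx -0.91776$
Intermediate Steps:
$\frac{-465 + 9136}{-9365 + D{\left(-34,68 \right)}} = \frac{-465 + 9136}{-9365 - 83} = \frac{8671}{-9365 - 83} = \frac{8671}{-9448} = 8671 \left(- \frac{1}{9448}\right) = - \frac{8671}{9448}$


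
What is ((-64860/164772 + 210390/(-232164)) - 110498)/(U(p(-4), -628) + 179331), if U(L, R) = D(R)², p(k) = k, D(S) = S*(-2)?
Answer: -850856321753/13528062127902 ≈ -0.062896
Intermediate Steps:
D(S) = -2*S
U(L, R) = 4*R² (U(L, R) = (-2*R)² = 4*R²)
((-64860/164772 + 210390/(-232164)) - 110498)/(U(p(-4), -628) + 179331) = ((-64860/164772 + 210390/(-232164)) - 110498)/(4*(-628)² + 179331) = ((-64860*1/164772 + 210390*(-1/232164)) - 110498)/(4*394384 + 179331) = ((-235/597 - 35065/38694) - 110498)/(1577536 + 179331) = (-10008965/7700106 - 110498)/1756867 = -850856321753/7700106*1/1756867 = -850856321753/13528062127902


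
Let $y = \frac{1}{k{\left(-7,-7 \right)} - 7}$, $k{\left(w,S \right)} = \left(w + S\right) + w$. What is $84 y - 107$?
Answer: $-110$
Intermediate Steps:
$k{\left(w,S \right)} = S + 2 w$ ($k{\left(w,S \right)} = \left(S + w\right) + w = S + 2 w$)
$y = - \frac{1}{28}$ ($y = \frac{1}{\left(-7 + 2 \left(-7\right)\right) - 7} = \frac{1}{\left(-7 - 14\right) - 7} = \frac{1}{-21 - 7} = \frac{1}{-28} = - \frac{1}{28} \approx -0.035714$)
$84 y - 107 = 84 \left(- \frac{1}{28}\right) - 107 = -3 - 107 = -110$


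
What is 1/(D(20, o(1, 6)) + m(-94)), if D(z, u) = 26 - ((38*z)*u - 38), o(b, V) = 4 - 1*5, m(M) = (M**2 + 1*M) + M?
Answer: 1/9472 ≈ 0.00010557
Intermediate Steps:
m(M) = M**2 + 2*M (m(M) = (M**2 + M) + M = (M + M**2) + M = M**2 + 2*M)
o(b, V) = -1 (o(b, V) = 4 - 5 = -1)
D(z, u) = 64 - 38*u*z (D(z, u) = 26 - (38*u*z - 38) = 26 - (-38 + 38*u*z) = 26 + (38 - 38*u*z) = 64 - 38*u*z)
1/(D(20, o(1, 6)) + m(-94)) = 1/((64 - 38*(-1)*20) - 94*(2 - 94)) = 1/((64 + 760) - 94*(-92)) = 1/(824 + 8648) = 1/9472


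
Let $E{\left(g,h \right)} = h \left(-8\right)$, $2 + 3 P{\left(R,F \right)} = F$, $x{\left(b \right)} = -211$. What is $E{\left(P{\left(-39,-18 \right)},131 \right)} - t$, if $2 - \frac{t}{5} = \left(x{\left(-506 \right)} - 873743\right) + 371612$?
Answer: $-2512768$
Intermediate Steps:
$P{\left(R,F \right)} = - \frac{2}{3} + \frac{F}{3}$
$E{\left(g,h \right)} = - 8 h$
$t = 2511720$ ($t = 10 - 5 \left(\left(-211 - 873743\right) + 371612\right) = 10 - 5 \left(-873954 + 371612\right) = 10 - -2511710 = 10 + 2511710 = 2511720$)
$E{\left(P{\left(-39,-18 \right)},131 \right)} - t = \left(-8\right) 131 - 2511720 = -1048 - 2511720 = -2512768$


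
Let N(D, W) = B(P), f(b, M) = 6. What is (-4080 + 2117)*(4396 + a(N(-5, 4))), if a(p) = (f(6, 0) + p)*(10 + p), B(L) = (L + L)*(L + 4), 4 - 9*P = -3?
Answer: -59632822756/6561 ≈ -9.0890e+6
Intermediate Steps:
P = 7/9 (P = 4/9 - ⅑*(-3) = 4/9 + ⅓ = 7/9 ≈ 0.77778)
B(L) = 2*L*(4 + L) (B(L) = (2*L)*(4 + L) = 2*L*(4 + L))
N(D, W) = 602/81 (N(D, W) = 2*(7/9)*(4 + 7/9) = 2*(7/9)*(43/9) = 602/81)
a(p) = (6 + p)*(10 + p)
(-4080 + 2117)*(4396 + a(N(-5, 4))) = (-4080 + 2117)*(4396 + (60 + (602/81)² + 16*(602/81))) = -1963*(4396 + (60 + 362404/6561 + 9632/81)) = -1963*(4396 + 1536256/6561) = -1963*30378412/6561 = -59632822756/6561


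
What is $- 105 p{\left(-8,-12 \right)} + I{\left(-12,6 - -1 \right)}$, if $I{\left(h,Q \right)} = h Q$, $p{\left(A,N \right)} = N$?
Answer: $1176$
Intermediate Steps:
$I{\left(h,Q \right)} = Q h$
$- 105 p{\left(-8,-12 \right)} + I{\left(-12,6 - -1 \right)} = \left(-105\right) \left(-12\right) + \left(6 - -1\right) \left(-12\right) = 1260 + \left(6 + 1\right) \left(-12\right) = 1260 + 7 \left(-12\right) = 1260 - 84 = 1176$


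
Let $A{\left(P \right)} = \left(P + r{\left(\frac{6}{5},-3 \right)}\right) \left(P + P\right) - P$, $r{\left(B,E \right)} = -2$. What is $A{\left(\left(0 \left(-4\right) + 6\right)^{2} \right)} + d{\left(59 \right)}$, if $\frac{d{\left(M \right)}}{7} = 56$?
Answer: $2804$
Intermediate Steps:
$d{\left(M \right)} = 392$ ($d{\left(M \right)} = 7 \cdot 56 = 392$)
$A{\left(P \right)} = - P + 2 P \left(-2 + P\right)$ ($A{\left(P \right)} = \left(P - 2\right) \left(P + P\right) - P = \left(-2 + P\right) 2 P - P = 2 P \left(-2 + P\right) - P = - P + 2 P \left(-2 + P\right)$)
$A{\left(\left(0 \left(-4\right) + 6\right)^{2} \right)} + d{\left(59 \right)} = \left(0 \left(-4\right) + 6\right)^{2} \left(-5 + 2 \left(0 \left(-4\right) + 6\right)^{2}\right) + 392 = \left(0 + 6\right)^{2} \left(-5 + 2 \left(0 + 6\right)^{2}\right) + 392 = 6^{2} \left(-5 + 2 \cdot 6^{2}\right) + 392 = 36 \left(-5 + 2 \cdot 36\right) + 392 = 36 \left(-5 + 72\right) + 392 = 36 \cdot 67 + 392 = 2412 + 392 = 2804$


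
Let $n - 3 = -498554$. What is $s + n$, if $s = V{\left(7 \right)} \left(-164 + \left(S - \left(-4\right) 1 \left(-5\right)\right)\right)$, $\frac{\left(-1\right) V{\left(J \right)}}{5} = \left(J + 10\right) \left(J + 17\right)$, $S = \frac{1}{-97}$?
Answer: $- \frac{11947487}{97} \approx -1.2317 \cdot 10^{5}$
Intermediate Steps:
$S = - \frac{1}{97} \approx -0.010309$
$V{\left(J \right)} = - 5 \left(10 + J\right) \left(17 + J\right)$ ($V{\left(J \right)} = - 5 \left(J + 10\right) \left(J + 17\right) = - 5 \left(10 + J\right) \left(17 + J\right)$)
$n = -498551$ ($n = 3 - 498554 = -498551$)
$s = \frac{36411960}{97}$ ($s = \left(-850 - 945 - 5 \cdot 7^{2}\right) \left(-164 - \left(\frac{1}{97} + \left(-4\right) 1 \left(-5\right)\right)\right) = \left(-850 - 945 - 245\right) \left(-164 - \left(\frac{1}{97} - -20\right)\right) = \left(-850 - 945 - 245\right) \left(-164 - \frac{1941}{97}\right) = - 2040 \left(-164 - \frac{1941}{97}\right) = \left(-2040\right) \left(- \frac{17849}{97}\right) = \frac{36411960}{97} \approx 3.7538 \cdot 10^{5}$)
$s + n = \frac{36411960}{97} - 498551 = - \frac{11947487}{97}$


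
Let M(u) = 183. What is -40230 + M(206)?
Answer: -40047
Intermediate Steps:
-40230 + M(206) = -40230 + 183 = -40047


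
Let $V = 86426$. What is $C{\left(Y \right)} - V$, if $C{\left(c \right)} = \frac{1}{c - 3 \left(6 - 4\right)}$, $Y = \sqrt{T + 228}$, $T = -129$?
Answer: $- \frac{1814944}{21} + \frac{\sqrt{11}}{21} \approx -86426.0$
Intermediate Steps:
$Y = 3 \sqrt{11}$ ($Y = \sqrt{-129 + 228} = \sqrt{99} = 3 \sqrt{11} \approx 9.9499$)
$C{\left(c \right)} = \frac{1}{-6 + c}$ ($C{\left(c \right)} = \frac{1}{c - 6} = \frac{1}{-6 + c}$)
$C{\left(Y \right)} - V = \frac{1}{-6 + 3 \sqrt{11}} - 86426 = -86426 + \frac{1}{-6 + 3 \sqrt{11}}$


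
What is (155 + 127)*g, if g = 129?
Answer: 36378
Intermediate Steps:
(155 + 127)*g = (155 + 127)*129 = 282*129 = 36378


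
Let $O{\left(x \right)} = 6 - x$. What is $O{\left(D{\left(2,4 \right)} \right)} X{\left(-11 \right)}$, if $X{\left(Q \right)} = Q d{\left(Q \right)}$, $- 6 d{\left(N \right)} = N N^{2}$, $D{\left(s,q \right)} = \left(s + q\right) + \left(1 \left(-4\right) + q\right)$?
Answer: $0$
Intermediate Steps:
$D{\left(s,q \right)} = -4 + s + 2 q$ ($D{\left(s,q \right)} = \left(q + s\right) + \left(-4 + q\right) = -4 + s + 2 q$)
$d{\left(N \right)} = - \frac{N^{3}}{6}$ ($d{\left(N \right)} = - \frac{N N^{2}}{6} = - \frac{N^{3}}{6}$)
$X{\left(Q \right)} = - \frac{Q^{4}}{6}$ ($X{\left(Q \right)} = Q \left(- \frac{Q^{3}}{6}\right) = - \frac{Q^{4}}{6}$)
$O{\left(D{\left(2,4 \right)} \right)} X{\left(-11 \right)} = \left(6 - \left(-4 + 2 + 2 \cdot 4\right)\right) \left(- \frac{\left(-11\right)^{4}}{6}\right) = \left(6 - \left(-4 + 2 + 8\right)\right) \left(\left(- \frac{1}{6}\right) 14641\right) = \left(6 - 6\right) \left(- \frac{14641}{6}\right) = 0 \left(- \frac{14641}{6}\right) = 0$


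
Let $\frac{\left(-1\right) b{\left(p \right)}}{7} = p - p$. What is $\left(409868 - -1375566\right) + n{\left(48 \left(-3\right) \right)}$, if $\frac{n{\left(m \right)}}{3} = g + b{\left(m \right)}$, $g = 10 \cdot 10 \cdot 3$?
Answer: $1786334$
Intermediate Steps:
$g = 300$ ($g = 100 \cdot 3 = 300$)
$b{\left(p \right)} = 0$ ($b{\left(p \right)} = - 7 \left(p - p\right) = \left(-7\right) 0 = 0$)
$n{\left(m \right)} = 900$ ($n{\left(m \right)} = 3 \left(300 + 0\right) = 3 \cdot 300 = 900$)
$\left(409868 - -1375566\right) + n{\left(48 \left(-3\right) \right)} = \left(409868 - -1375566\right) + 900 = \left(409868 + 1375566\right) + 900 = 1785434 + 900 = 1786334$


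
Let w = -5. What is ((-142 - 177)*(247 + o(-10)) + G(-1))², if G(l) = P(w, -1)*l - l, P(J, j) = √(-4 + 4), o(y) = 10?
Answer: 6721048324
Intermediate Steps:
P(J, j) = 0 (P(J, j) = √0 = 0)
G(l) = -l (G(l) = 0*l - l = 0 - l = -l)
((-142 - 177)*(247 + o(-10)) + G(-1))² = ((-142 - 177)*(247 + 10) - 1*(-1))² = (-319*257 + 1)² = (-81983 + 1)² = (-81982)² = 6721048324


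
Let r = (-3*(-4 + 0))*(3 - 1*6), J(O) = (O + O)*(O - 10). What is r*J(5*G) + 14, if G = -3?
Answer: -26986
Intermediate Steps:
J(O) = 2*O*(-10 + O) (J(O) = (2*O)*(-10 + O) = 2*O*(-10 + O))
r = -36 (r = (-3*(-4))*(3 - 6) = 12*(-3) = -36)
r*J(5*G) + 14 = -72*5*(-3)*(-10 + 5*(-3)) + 14 = -72*(-15)*(-10 - 15) + 14 = -72*(-15)*(-25) + 14 = -36*750 + 14 = -27000 + 14 = -26986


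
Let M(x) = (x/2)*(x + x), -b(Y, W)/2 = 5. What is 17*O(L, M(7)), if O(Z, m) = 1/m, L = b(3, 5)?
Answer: 17/49 ≈ 0.34694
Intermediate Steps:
b(Y, W) = -10 (b(Y, W) = -2*5 = -10)
L = -10
M(x) = x**2 (M(x) = (x*(1/2))*(2*x) = (x/2)*(2*x) = x**2)
17*O(L, M(7)) = 17/(7**2) = 17/49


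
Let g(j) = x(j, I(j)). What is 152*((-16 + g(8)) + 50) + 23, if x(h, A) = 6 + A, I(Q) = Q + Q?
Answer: 8535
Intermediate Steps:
I(Q) = 2*Q
g(j) = 6 + 2*j
152*((-16 + g(8)) + 50) + 23 = 152*((-16 + (6 + 2*8)) + 50) + 23 = 152*((-16 + (6 + 16)) + 50) + 23 = 152*((-16 + 22) + 50) + 23 = 152*(6 + 50) + 23 = 152*56 + 23 = 8512 + 23 = 8535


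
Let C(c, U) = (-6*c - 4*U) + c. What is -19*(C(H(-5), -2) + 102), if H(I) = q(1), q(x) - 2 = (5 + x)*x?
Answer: -1330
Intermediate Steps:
q(x) = 2 + x*(5 + x) (q(x) = 2 + (5 + x)*x = 2 + x*(5 + x))
H(I) = 8 (H(I) = 2 + 1**2 + 5*1 = 2 + 1 + 5 = 8)
C(c, U) = -5*c - 4*U
-19*(C(H(-5), -2) + 102) = -19*((-5*8 - 4*(-2)) + 102) = -19*((-40 + 8) + 102) = -19*(-32 + 102) = -19*70 = -1330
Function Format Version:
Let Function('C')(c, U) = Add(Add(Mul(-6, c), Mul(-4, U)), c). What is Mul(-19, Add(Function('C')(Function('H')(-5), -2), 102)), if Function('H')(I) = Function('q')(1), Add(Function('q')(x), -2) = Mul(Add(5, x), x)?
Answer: -1330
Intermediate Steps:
Function('q')(x) = Add(2, Mul(x, Add(5, x))) (Function('q')(x) = Add(2, Mul(Add(5, x), x)) = Add(2, Mul(x, Add(5, x))))
Function('H')(I) = 8 (Function('H')(I) = Add(2, Pow(1, 2), Mul(5, 1)) = Add(2, 1, 5) = 8)
Function('C')(c, U) = Add(Mul(-5, c), Mul(-4, U))
Mul(-19, Add(Function('C')(Function('H')(-5), -2), 102)) = Mul(-19, Add(Add(Mul(-5, 8), Mul(-4, -2)), 102)) = Mul(-19, Add(Add(-40, 8), 102)) = Mul(-19, Add(-32, 102)) = Mul(-19, 70) = -1330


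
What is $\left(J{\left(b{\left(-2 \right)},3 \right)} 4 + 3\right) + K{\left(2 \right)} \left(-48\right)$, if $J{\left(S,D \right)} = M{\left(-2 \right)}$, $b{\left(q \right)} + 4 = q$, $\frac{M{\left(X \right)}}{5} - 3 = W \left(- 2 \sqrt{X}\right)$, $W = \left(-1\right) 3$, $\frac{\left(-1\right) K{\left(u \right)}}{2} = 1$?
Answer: $159 + 120 i \sqrt{2} \approx 159.0 + 169.71 i$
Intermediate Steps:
$K{\left(u \right)} = -2$ ($K{\left(u \right)} = \left(-2\right) 1 = -2$)
$W = -3$
$M{\left(X \right)} = 15 + 30 \sqrt{X}$ ($M{\left(X \right)} = 15 + 5 \left(- 3 \left(- 2 \sqrt{X}\right)\right) = 15 + 5 \cdot 6 \sqrt{X} = 15 + 30 \sqrt{X}$)
$b{\left(q \right)} = -4 + q$
$J{\left(S,D \right)} = 15 + 30 i \sqrt{2}$ ($J{\left(S,D \right)} = 15 + 30 \sqrt{-2} = 15 + 30 i \sqrt{2}$)
$\left(J{\left(b{\left(-2 \right)},3 \right)} 4 + 3\right) + K{\left(2 \right)} \left(-48\right) = \left(\left(15 + 30 i \sqrt{2}\right) 4 + 3\right) - -96 = \left(\left(60 + 120 i \sqrt{2}\right) + 3\right) + 96 = \left(63 + 120 i \sqrt{2}\right) + 96 = 159 + 120 i \sqrt{2}$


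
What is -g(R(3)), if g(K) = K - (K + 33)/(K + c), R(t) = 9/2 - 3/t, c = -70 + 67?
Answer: 139/2 ≈ 69.500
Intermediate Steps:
c = -3
R(t) = 9/2 - 3/t (R(t) = 9*(1/2) - 3/t = 9/2 - 3/t)
g(K) = K - (33 + K)/(-3 + K) (g(K) = K - (K + 33)/(K - 3) = K - (33 + K)/(-3 + K))
-g(R(3)) = -(-33 + (9/2 - 3/3)**2 - 4*(9/2 - 3/3))/(-3 + (9/2 - 3/3)) = -(-33 + (9/2 - 3*1/3)**2 - 4*(9/2 - 3*1/3))/(-3 + (9/2 - 3*1/3)) = -(-33 + (9/2 - 1)**2 - 4*(9/2 - 1))/(-3 + (9/2 - 1)) = -(-33 + (7/2)**2 - 4*7/2)/(-3 + 7/2) = -(-33 + 49/4 - 14)/1/2 = -2*(-139)/4 = -1*(-139/2) = 139/2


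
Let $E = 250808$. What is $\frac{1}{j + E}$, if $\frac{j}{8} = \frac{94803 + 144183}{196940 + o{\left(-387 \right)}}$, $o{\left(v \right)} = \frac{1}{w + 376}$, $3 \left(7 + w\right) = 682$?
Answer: $\frac{20725039}{5198206779608} \approx 3.987 \cdot 10^{-6}$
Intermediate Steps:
$w = \frac{661}{3}$ ($w = -7 + \frac{1}{3} \cdot 682 = -7 + \frac{682}{3} = \frac{661}{3} \approx 220.33$)
$o{\left(v \right)} = \frac{3}{1789}$ ($o{\left(v \right)} = \frac{1}{\frac{661}{3} + 376} = \frac{1}{\frac{1789}{3}} = \frac{3}{1789}$)
$j = \frac{201198096}{20725039}$ ($j = 8 \frac{94803 + 144183}{196940 + \frac{3}{1789}} = 8 \frac{238986}{\frac{352325663}{1789}} = 8 \cdot 238986 \cdot \frac{1789}{352325663} = 8 \cdot \frac{25149762}{20725039} = \frac{201198096}{20725039} \approx 9.708$)
$\frac{1}{j + E} = \frac{1}{\frac{201198096}{20725039} + 250808} = \frac{1}{\frac{5198206779608}{20725039}} = \frac{20725039}{5198206779608}$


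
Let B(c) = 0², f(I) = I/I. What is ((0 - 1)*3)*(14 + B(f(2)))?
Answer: -42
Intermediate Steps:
f(I) = 1
B(c) = 0
((0 - 1)*3)*(14 + B(f(2))) = ((0 - 1)*3)*(14 + 0) = -1*3*14 = -3*14 = -42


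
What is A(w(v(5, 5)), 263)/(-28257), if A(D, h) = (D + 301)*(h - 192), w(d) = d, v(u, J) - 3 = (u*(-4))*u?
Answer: -4828/9419 ≈ -0.51258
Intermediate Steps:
v(u, J) = 3 - 4*u² (v(u, J) = 3 + (u*(-4))*u = 3 + (-4*u)*u = 3 - 4*u²)
A(D, h) = (-192 + h)*(301 + D) (A(D, h) = (301 + D)*(-192 + h) = (-192 + h)*(301 + D))
A(w(v(5, 5)), 263)/(-28257) = (-57792 - 192*(3 - 4*5²) + 301*263 + (3 - 4*5²)*263)/(-28257) = (-57792 - 192*(3 - 4*25) + 79163 + (3 - 4*25)*263)*(-1/28257) = (-57792 - 192*(3 - 100) + 79163 + (3 - 100)*263)*(-1/28257) = (-57792 - 192*(-97) + 79163 - 97*263)*(-1/28257) = (-57792 + 18624 + 79163 - 25511)*(-1/28257) = 14484*(-1/28257) = -4828/9419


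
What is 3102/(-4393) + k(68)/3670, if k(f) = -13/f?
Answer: -774192229/1096317080 ≈ -0.70618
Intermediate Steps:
3102/(-4393) + k(68)/3670 = 3102/(-4393) - 13/68/3670 = 3102*(-1/4393) - 13*1/68*(1/3670) = -3102/4393 - 13/68*1/3670 = -3102/4393 - 13/249560 = -774192229/1096317080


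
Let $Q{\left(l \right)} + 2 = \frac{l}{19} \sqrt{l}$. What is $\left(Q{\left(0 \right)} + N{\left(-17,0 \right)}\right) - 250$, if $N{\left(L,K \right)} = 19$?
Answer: $-233$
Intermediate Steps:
$Q{\left(l \right)} = -2 + \frac{l^{\frac{3}{2}}}{19}$ ($Q{\left(l \right)} = -2 + \frac{l}{19} \sqrt{l} = -2 + \frac{l^{\frac{3}{2}}}{19}$)
$\left(Q{\left(0 \right)} + N{\left(-17,0 \right)}\right) - 250 = \left(\left(-2 + \frac{0^{\frac{3}{2}}}{19}\right) + 19\right) - 250 = \left(\left(-2 + \frac{1}{19} \cdot 0\right) + 19\right) - 250 = \left(\left(-2 + 0\right) + 19\right) - 250 = \left(-2 + 19\right) - 250 = 17 - 250 = -233$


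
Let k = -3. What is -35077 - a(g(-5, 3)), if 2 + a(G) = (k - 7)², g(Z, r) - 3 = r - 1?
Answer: -35175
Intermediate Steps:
g(Z, r) = 2 + r (g(Z, r) = 3 + (r - 1) = 3 + (-1 + r) = 2 + r)
a(G) = 98 (a(G) = -2 + (-3 - 7)² = -2 + (-10)² = -2 + 100 = 98)
-35077 - a(g(-5, 3)) = -35077 - 1*98 = -35077 - 98 = -35175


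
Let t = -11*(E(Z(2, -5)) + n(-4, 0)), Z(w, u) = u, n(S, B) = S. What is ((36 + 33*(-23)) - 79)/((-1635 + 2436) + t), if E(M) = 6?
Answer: -802/779 ≈ -1.0295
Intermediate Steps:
t = -22 (t = -11*(6 - 4) = -11*2 = -22)
((36 + 33*(-23)) - 79)/((-1635 + 2436) + t) = ((36 + 33*(-23)) - 79)/((-1635 + 2436) - 22) = ((36 - 759) - 79)/(801 - 22) = (-723 - 79)/779 = -802*1/779 = -802/779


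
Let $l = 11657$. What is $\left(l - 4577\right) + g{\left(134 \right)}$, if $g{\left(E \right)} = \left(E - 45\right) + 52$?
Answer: $7221$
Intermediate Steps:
$g{\left(E \right)} = 7 + E$ ($g{\left(E \right)} = \left(-45 + E\right) + 52 = 7 + E$)
$\left(l - 4577\right) + g{\left(134 \right)} = \left(11657 - 4577\right) + \left(7 + 134\right) = 7080 + 141 = 7221$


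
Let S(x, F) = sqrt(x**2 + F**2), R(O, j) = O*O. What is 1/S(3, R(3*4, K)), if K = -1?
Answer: sqrt(2305)/6915 ≈ 0.0069429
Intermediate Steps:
R(O, j) = O**2
S(x, F) = sqrt(F**2 + x**2)
1/S(3, R(3*4, K)) = 1/(sqrt(((3*4)**2)**2 + 3**2)) = 1/(sqrt((12**2)**2 + 9)) = 1/(sqrt(144**2 + 9)) = 1/(sqrt(20736 + 9)) = 1/(sqrt(20745)) = 1/(3*sqrt(2305)) = sqrt(2305)/6915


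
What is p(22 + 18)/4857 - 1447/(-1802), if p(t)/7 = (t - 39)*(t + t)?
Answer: 8037199/8752314 ≈ 0.91829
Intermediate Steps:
p(t) = 14*t*(-39 + t) (p(t) = 7*((t - 39)*(t + t)) = 7*((-39 + t)*(2*t)) = 7*(2*t*(-39 + t)) = 14*t*(-39 + t))
p(22 + 18)/4857 - 1447/(-1802) = (14*(22 + 18)*(-39 + (22 + 18)))/4857 - 1447/(-1802) = (14*40*(-39 + 40))*(1/4857) - 1447*(-1/1802) = (14*40*1)*(1/4857) + 1447/1802 = 560*(1/4857) + 1447/1802 = 560/4857 + 1447/1802 = 8037199/8752314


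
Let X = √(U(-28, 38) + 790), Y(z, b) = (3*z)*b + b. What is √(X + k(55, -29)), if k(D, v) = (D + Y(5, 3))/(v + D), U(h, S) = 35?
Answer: √(2678 + 3380*√33)/26 ≈ 5.7170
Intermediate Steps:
Y(z, b) = b + 3*b*z (Y(z, b) = 3*b*z + b = b + 3*b*z)
k(D, v) = (48 + D)/(D + v) (k(D, v) = (D + 3*(1 + 3*5))/(v + D) = (D + 3*(1 + 15))/(D + v) = (D + 3*16)/(D + v) = (D + 48)/(D + v) = (48 + D)/(D + v))
X = 5*√33 (X = √(35 + 790) = √825 = 5*√33 ≈ 28.723)
√(X + k(55, -29)) = √(5*√33 + (48 + 55)/(55 - 29)) = √(5*√33 + 103/26) = √(103/26 + 5*√33)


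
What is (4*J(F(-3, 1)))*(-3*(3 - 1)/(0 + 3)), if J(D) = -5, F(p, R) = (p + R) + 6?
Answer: 40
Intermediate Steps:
F(p, R) = 6 + R + p (F(p, R) = (R + p) + 6 = 6 + R + p)
(4*J(F(-3, 1)))*(-3*(3 - 1)/(0 + 3)) = (4*(-5))*(-3*(3 - 1)/(0 + 3)) = -(-60)*2/3 = -20*(-2) = 40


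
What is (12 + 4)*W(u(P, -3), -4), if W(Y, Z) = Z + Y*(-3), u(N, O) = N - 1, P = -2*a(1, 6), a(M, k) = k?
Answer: 560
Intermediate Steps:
P = -12 (P = -2*6 = -12)
u(N, O) = -1 + N
W(Y, Z) = Z - 3*Y
(12 + 4)*W(u(P, -3), -4) = (12 + 4)*(-4 - 3*(-1 - 12)) = 16*(-4 - 3*(-13)) = 16*(-4 + 39) = 16*35 = 560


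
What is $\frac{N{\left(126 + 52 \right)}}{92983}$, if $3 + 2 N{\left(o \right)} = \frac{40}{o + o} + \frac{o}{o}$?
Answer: $- \frac{84}{8275487} \approx -1.015 \cdot 10^{-5}$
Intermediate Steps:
$N{\left(o \right)} = -1 + \frac{10}{o}$ ($N{\left(o \right)} = - \frac{3}{2} + \frac{\frac{40}{o + o} + \frac{o}{o}}{2} = - \frac{3}{2} + \frac{\frac{40}{2 o} + 1}{2} = - \frac{3}{2} + \frac{40 \frac{1}{2 o} + 1}{2} = - \frac{3}{2} + \frac{\frac{20}{o} + 1}{2} = - \frac{3}{2} + \frac{1 + \frac{20}{o}}{2} = - \frac{3}{2} + \left(\frac{1}{2} + \frac{10}{o}\right) = -1 + \frac{10}{o}$)
$\frac{N{\left(126 + 52 \right)}}{92983} = \frac{\frac{1}{126 + 52} \left(10 - \left(126 + 52\right)\right)}{92983} = \frac{10 - 178}{178} \cdot \frac{1}{92983} = \frac{1}{178} \left(-168\right) \frac{1}{92983} = \left(- \frac{84}{89}\right) \frac{1}{92983} = - \frac{84}{8275487}$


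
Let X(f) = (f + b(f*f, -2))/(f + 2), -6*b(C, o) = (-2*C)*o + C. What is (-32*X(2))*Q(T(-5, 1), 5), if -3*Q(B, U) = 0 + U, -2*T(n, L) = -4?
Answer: -160/9 ≈ -17.778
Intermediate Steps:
T(n, L) = 2 (T(n, L) = -½*(-4) = 2)
Q(B, U) = -U/3 (Q(B, U) = -(0 + U)/3 = -U/3)
b(C, o) = -C/6 + C*o/3 (b(C, o) = -((-2*C)*o + C)/6 = -(-2*C*o + C)/6 = -(C - 2*C*o)/6 = -C/6 + C*o/3)
X(f) = (f - 5*f²/6)/(2 + f) (X(f) = (f + (f*f)*(-1 + 2*(-2))/6)/(f + 2) = (f + f²*(-1 - 4)/6)/(2 + f) = (f + (⅙)*f²*(-5))/(2 + f) = (f - 5*f²/6)/(2 + f))
(-32*X(2))*Q(T(-5, 1), 5) = (-16*2*(6 - 5*2)/(3*(2 + 2)))*(-⅓*5) = -16*2*(6 - 10)/(3*4)*(-5/3) = -16*2*(-4)/(3*4)*(-5/3) = -32*(-⅓)*(-5/3) = (32/3)*(-5/3) = -160/9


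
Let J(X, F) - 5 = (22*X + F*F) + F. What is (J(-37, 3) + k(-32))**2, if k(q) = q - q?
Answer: 635209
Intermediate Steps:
k(q) = 0
J(X, F) = 5 + F + F**2 + 22*X (J(X, F) = 5 + ((22*X + F*F) + F) = 5 + ((22*X + F**2) + F) = 5 + ((F**2 + 22*X) + F) = 5 + (F + F**2 + 22*X) = 5 + F + F**2 + 22*X)
(J(-37, 3) + k(-32))**2 = ((5 + 3 + 3**2 + 22*(-37)) + 0)**2 = ((5 + 3 + 9 - 814) + 0)**2 = (-797 + 0)**2 = (-797)**2 = 635209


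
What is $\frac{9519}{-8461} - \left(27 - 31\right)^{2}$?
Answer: $- \frac{144895}{8461} \approx -17.125$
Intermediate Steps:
$\frac{9519}{-8461} - \left(27 - 31\right)^{2} = 9519 \left(- \frac{1}{8461}\right) - \left(27 - 31\right)^{2} = - \frac{9519}{8461} - \left(-4\right)^{2} = - \frac{9519}{8461} - 16 = - \frac{144895}{8461}$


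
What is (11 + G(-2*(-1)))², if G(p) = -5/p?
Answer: 289/4 ≈ 72.250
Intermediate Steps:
(11 + G(-2*(-1)))² = (11 - 5/((-2*(-1))))² = (11 - 5/2)² = (17/2)² = 289/4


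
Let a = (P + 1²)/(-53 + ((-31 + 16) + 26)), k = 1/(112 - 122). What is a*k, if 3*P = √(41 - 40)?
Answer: 1/315 ≈ 0.0031746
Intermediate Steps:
P = ⅓ (P = √(41 - 40)/3 = √1/3 = (⅓)*1 = ⅓ ≈ 0.33333)
k = -⅒ (k = 1/(-10) = -⅒ ≈ -0.10000)
a = -2/63 (a = (⅓ + 1²)/(-53 + ((-31 + 16) + 26)) = (⅓ + 1)/(-53 + (-15 + 26)) = 4/(3*(-53 + 11)) = (4/3)/(-42) = (4/3)*(-1/42) = -2/63 ≈ -0.031746)
a*k = -2/63*(-⅒) = 1/315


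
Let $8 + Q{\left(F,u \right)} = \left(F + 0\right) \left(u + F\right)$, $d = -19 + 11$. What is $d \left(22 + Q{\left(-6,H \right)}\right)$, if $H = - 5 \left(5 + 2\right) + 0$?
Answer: $-2080$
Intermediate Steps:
$d = -8$
$H = -35$ ($H = \left(-5\right) 7 + 0 = -35 + 0 = -35$)
$Q{\left(F,u \right)} = -8 + F \left(F + u\right)$ ($Q{\left(F,u \right)} = -8 + \left(F + 0\right) \left(u + F\right) = -8 + F \left(F + u\right)$)
$d \left(22 + Q{\left(-6,H \right)}\right) = - 8 \left(22 - \left(-202 - 36\right)\right) = - 8 \left(22 + \left(-8 + 36 + 210\right)\right) = - 8 \left(22 + 238\right) = \left(-8\right) 260 = -2080$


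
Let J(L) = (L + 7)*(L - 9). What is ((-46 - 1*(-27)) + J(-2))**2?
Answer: 5476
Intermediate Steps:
J(L) = (-9 + L)*(7 + L) (J(L) = (7 + L)*(-9 + L) = (-9 + L)*(7 + L))
((-46 - 1*(-27)) + J(-2))**2 = ((-46 - 1*(-27)) + (-63 + (-2)**2 - 2*(-2)))**2 = ((-46 + 27) + (-63 + 4 + 4))**2 = (-19 - 55)**2 = (-74)**2 = 5476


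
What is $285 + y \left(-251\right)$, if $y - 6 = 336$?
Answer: $-85557$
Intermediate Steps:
$y = 342$ ($y = 6 + 336 = 342$)
$285 + y \left(-251\right) = 285 + 342 \left(-251\right) = 285 - 85842 = -85557$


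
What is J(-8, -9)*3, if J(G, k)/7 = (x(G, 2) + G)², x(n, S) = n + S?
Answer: 4116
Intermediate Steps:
x(n, S) = S + n
J(G, k) = 7*(2 + 2*G)² (J(G, k) = 7*((2 + G) + G)² = 7*(2 + 2*G)²)
J(-8, -9)*3 = (28*(1 - 8)²)*3 = (28*(-7)²)*3 = (28*49)*3 = 1372*3 = 4116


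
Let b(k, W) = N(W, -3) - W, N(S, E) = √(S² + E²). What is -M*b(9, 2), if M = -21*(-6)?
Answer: 252 - 126*√13 ≈ -202.30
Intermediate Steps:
M = 126
N(S, E) = √(E² + S²)
b(k, W) = √(9 + W²) - W (b(k, W) = √((-3)² + W²) - W = √(9 + W²) - W)
-M*b(9, 2) = -126*(√(9 + 2²) - 1*2) = -126*(√(9 + 4) - 2) = -126*(√13 - 2) = -126*(-2 + √13) = -(-252 + 126*√13) = 252 - 126*√13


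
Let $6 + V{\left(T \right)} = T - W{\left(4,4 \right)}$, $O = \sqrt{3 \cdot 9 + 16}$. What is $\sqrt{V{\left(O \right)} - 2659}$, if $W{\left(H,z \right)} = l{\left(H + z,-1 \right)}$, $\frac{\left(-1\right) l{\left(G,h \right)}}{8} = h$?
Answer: $\sqrt{-2673 + \sqrt{43}} \approx 51.638 i$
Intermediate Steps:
$O = \sqrt{43}$ ($O = \sqrt{27 + 16} = \sqrt{43} \approx 6.5574$)
$l{\left(G,h \right)} = - 8 h$
$W{\left(H,z \right)} = 8$ ($W{\left(H,z \right)} = \left(-8\right) \left(-1\right) = 8$)
$V{\left(T \right)} = -14 + T$ ($V{\left(T \right)} = -6 + \left(T - 8\right) = -6 + \left(-8 + T\right) = -14 + T$)
$\sqrt{V{\left(O \right)} - 2659} = \sqrt{\left(-14 + \sqrt{43}\right) - 2659} = \sqrt{-2673 + \sqrt{43}}$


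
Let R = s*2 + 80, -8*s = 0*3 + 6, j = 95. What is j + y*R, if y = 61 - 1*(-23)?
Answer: 6689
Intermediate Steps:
s = -¾ (s = -(0*3 + 6)/8 = -(0 + 6)/8 = -⅛*6 = -¾ ≈ -0.75000)
y = 84 (y = 61 + 23 = 84)
R = 157/2 (R = -¾*2 + 80 = -3/2 + 80 = 157/2 ≈ 78.500)
j + y*R = 95 + 84*(157/2) = 95 + 6594 = 6689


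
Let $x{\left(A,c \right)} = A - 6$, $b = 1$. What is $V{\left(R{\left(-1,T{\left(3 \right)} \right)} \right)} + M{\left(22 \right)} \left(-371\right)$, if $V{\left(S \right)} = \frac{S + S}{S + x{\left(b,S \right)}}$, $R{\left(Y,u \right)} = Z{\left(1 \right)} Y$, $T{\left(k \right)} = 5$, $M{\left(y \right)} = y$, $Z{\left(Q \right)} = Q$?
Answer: $- \frac{24485}{3} \approx -8161.7$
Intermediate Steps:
$x{\left(A,c \right)} = -6 + A$ ($x{\left(A,c \right)} = A - 6 = -6 + A$)
$R{\left(Y,u \right)} = Y$ ($R{\left(Y,u \right)} = 1 Y = Y$)
$V{\left(S \right)} = \frac{2 S}{-5 + S}$ ($V{\left(S \right)} = \frac{S + S}{S + \left(-6 + 1\right)} = \frac{2 S}{S - 5} = \frac{2 S}{-5 + S}$)
$V{\left(R{\left(-1,T{\left(3 \right)} \right)} \right)} + M{\left(22 \right)} \left(-371\right) = 2 \left(-1\right) \frac{1}{-5 - 1} + 22 \left(-371\right) = 2 \left(-1\right) \frac{1}{-6} - 8162 = 2 \left(-1\right) \left(- \frac{1}{6}\right) - 8162 = \frac{1}{3} - 8162 = - \frac{24485}{3}$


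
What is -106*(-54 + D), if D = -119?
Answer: 18338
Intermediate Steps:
-106*(-54 + D) = -106*(-54 - 119) = -106*(-173) = 18338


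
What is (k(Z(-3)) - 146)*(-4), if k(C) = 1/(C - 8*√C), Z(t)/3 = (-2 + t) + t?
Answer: 12849/22 - I*√6/33 ≈ 584.05 - 0.074227*I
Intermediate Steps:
Z(t) = -6 + 6*t (Z(t) = 3*((-2 + t) + t) = 3*(-2 + 2*t) = -6 + 6*t)
(k(Z(-3)) - 146)*(-4) = (1/((-6 + 6*(-3)) - 8*√(-6 + 6*(-3))) - 146)*(-4) = (1/((-6 - 18) - 8*√(-6 - 18)) - 146)*(-4) = (1/(-24 - 16*I*√6) - 146)*(-4) = (-146 + 1/(-24 - 16*I*√6))*(-4) = 584 - 4/(-24 - 16*I*√6)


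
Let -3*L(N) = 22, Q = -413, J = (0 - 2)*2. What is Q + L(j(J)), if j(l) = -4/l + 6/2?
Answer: -1261/3 ≈ -420.33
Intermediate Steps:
J = -4 (J = -2*2 = -4)
j(l) = 3 - 4/l (j(l) = -4/l + 6*(½) = -4/l + 3 = 3 - 4/l)
L(N) = -22/3 (L(N) = -⅓*22 = -22/3)
Q + L(j(J)) = -413 - 22/3 = -1261/3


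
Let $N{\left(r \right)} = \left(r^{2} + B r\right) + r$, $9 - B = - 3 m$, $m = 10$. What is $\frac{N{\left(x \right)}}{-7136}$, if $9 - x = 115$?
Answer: $- \frac{1749}{1784} \approx -0.98038$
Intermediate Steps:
$x = -106$ ($x = 9 - 115 = -106$)
$B = 39$ ($B = 9 - \left(-3\right) 10 = 9 - -30 = 9 + 30 = 39$)
$N{\left(r \right)} = r^{2} + 40 r$ ($N{\left(r \right)} = \left(r^{2} + 39 r\right) + r = r^{2} + 40 r$)
$\frac{N{\left(x \right)}}{-7136} = \frac{\left(-106\right) \left(40 - 106\right)}{-7136} = \left(-106\right) \left(-66\right) \left(- \frac{1}{7136}\right) = 6996 \left(- \frac{1}{7136}\right) = - \frac{1749}{1784}$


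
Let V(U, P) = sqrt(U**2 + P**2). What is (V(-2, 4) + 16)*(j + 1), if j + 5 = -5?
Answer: -144 - 18*sqrt(5) ≈ -184.25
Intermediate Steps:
j = -10 (j = -5 - 5 = -10)
V(U, P) = sqrt(P**2 + U**2)
(V(-2, 4) + 16)*(j + 1) = (sqrt(4**2 + (-2)**2) + 16)*(-10 + 1) = (sqrt(16 + 4) + 16)*(-9) = (sqrt(20) + 16)*(-9) = (2*sqrt(5) + 16)*(-9) = (16 + 2*sqrt(5))*(-9) = -144 - 18*sqrt(5)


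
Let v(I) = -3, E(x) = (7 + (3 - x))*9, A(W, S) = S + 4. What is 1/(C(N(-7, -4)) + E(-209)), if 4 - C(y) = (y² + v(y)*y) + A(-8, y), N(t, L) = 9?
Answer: 1/1908 ≈ 0.00052411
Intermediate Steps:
A(W, S) = 4 + S
E(x) = 90 - 9*x (E(x) = (10 - x)*9 = 90 - 9*x)
C(y) = -y² + 2*y (C(y) = 4 - ((y² - 3*y) + (4 + y)) = 4 - (4 + y² - 2*y) = 4 + (-4 - y² + 2*y) = -y² + 2*y)
1/(C(N(-7, -4)) + E(-209)) = 1/(9*(2 - 1*9) + (90 - 9*(-209))) = 1/(9*(2 - 9) + (90 + 1881)) = 1/(9*(-7) + 1971) = 1/(-63 + 1971) = 1/1908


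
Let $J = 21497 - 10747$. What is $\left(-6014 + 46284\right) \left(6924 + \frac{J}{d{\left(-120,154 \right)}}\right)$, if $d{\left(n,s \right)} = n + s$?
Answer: $\frac{4956552410}{17} \approx 2.9156 \cdot 10^{8}$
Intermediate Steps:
$J = 10750$ ($J = 21497 - 10747 = 10750$)
$\left(-6014 + 46284\right) \left(6924 + \frac{J}{d{\left(-120,154 \right)}}\right) = \left(-6014 + 46284\right) \left(6924 + \frac{10750}{-120 + 154}\right) = 40270 \left(6924 + \frac{10750}{34}\right) = 40270 \left(6924 + 10750 \cdot \frac{1}{34}\right) = 40270 \left(6924 + \frac{5375}{17}\right) = 40270 \cdot \frac{123083}{17} = \frac{4956552410}{17}$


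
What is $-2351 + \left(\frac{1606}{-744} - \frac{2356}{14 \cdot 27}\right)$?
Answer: $- \frac{55294697}{23436} \approx -2359.4$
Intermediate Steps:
$-2351 + \left(\frac{1606}{-744} - \frac{2356}{14 \cdot 27}\right) = -2351 + \left(1606 \left(- \frac{1}{744}\right) - \frac{2356}{378}\right) = -2351 - \frac{196661}{23436} = - \frac{55294697}{23436}$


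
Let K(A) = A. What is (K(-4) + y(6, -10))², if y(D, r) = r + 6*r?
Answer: 5476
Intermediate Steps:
y(D, r) = 7*r
(K(-4) + y(6, -10))² = (-4 + 7*(-10))² = (-4 - 70)² = (-74)² = 5476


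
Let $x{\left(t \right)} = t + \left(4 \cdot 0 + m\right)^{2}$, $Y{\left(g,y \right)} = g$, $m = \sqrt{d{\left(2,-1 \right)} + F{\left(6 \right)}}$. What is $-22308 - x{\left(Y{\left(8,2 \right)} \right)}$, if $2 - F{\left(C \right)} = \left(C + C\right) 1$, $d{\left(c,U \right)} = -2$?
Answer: $-22304$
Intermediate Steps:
$F{\left(C \right)} = 2 - 2 C$ ($F{\left(C \right)} = 2 - \left(C + C\right) 1 = 2 - 2 C 1 = 2 - 2 C$)
$m = 2 i \sqrt{3}$ ($m = \sqrt{-2 + \left(2 - 12\right)} = \sqrt{-2 - 10} = \sqrt{-12} = 2 i \sqrt{3} \approx 3.4641 i$)
$x{\left(t \right)} = -12 + t$ ($x{\left(t \right)} = t + \left(4 \cdot 0 + 2 i \sqrt{3}\right)^{2} = t + \left(0 + 2 i \sqrt{3}\right)^{2} = t + \left(2 i \sqrt{3}\right)^{2} = t - 12 = -12 + t$)
$-22308 - x{\left(Y{\left(8,2 \right)} \right)} = -22308 - \left(-12 + 8\right) = -22308 - -4 = -22308 + 4 = -22304$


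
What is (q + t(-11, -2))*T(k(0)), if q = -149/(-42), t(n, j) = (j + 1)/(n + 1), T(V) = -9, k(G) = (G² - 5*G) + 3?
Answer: -1149/35 ≈ -32.829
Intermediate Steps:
k(G) = 3 + G² - 5*G
t(n, j) = (1 + j)/(1 + n)
q = 149/42 (q = -149*(-1/42) = 149/42 ≈ 3.5476)
(q + t(-11, -2))*T(k(0)) = (149/42 + (1 - 2)/(1 - 11))*(-9) = (149/42 - 1/(-10))*(-9) = (149/42 - ⅒*(-1))*(-9) = (149/42 + ⅒)*(-9) = (383/105)*(-9) = -1149/35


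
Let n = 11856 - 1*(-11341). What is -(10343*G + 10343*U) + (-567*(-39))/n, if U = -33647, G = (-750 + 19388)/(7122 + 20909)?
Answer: 226284447322022752/650235107 ≈ 3.4800e+8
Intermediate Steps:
n = 23197 (n = 11856 + 11341 = 23197)
G = 18638/28031 ≈ 0.66491
-(10343*G + 10343*U) + (-567*(-39))/n = -10343/(1/(18638/28031 - 33647)) - 567*(-39)/23197 = -10343/(1/(-943140419/28031)) + 22113*(1/23197) = -10343/(-28031/943140419) + 22113/23197 = -10343*(-943140419/28031) + 22113/23197 = 9754901353717/28031 + 22113/23197 = 226284447322022752/650235107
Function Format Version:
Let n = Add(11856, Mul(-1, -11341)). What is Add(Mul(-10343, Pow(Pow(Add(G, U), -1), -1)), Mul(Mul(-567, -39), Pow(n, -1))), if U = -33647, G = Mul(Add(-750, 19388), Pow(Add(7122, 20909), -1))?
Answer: Rational(226284447322022752, 650235107) ≈ 3.4800e+8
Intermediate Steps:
n = 23197 (n = Add(11856, 11341) = 23197)
G = Rational(18638, 28031) (G = Mul(18638, Pow(28031, -1)) = Mul(18638, Rational(1, 28031)) = Rational(18638, 28031) ≈ 0.66491)
Add(Mul(-10343, Pow(Pow(Add(G, U), -1), -1)), Mul(Mul(-567, -39), Pow(n, -1))) = Add(Mul(-10343, Pow(Pow(Add(Rational(18638, 28031), -33647), -1), -1)), Mul(Mul(-567, -39), Pow(23197, -1))) = Add(Mul(-10343, Pow(Pow(Rational(-943140419, 28031), -1), -1)), Mul(22113, Rational(1, 23197))) = Add(Mul(-10343, Pow(Rational(-28031, 943140419), -1)), Rational(22113, 23197)) = Add(Mul(-10343, Rational(-943140419, 28031)), Rational(22113, 23197)) = Add(Rational(9754901353717, 28031), Rational(22113, 23197)) = Rational(226284447322022752, 650235107)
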